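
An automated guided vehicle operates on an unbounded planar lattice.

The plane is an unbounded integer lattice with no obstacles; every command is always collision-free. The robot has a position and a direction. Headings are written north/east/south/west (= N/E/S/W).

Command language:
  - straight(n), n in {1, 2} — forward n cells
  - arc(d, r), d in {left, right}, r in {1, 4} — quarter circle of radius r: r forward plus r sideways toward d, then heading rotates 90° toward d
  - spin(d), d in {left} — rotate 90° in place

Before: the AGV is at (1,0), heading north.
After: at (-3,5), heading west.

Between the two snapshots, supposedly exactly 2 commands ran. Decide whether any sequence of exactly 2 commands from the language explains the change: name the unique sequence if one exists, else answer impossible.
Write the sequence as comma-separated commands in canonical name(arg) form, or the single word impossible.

straight(1), arc(left, 4)

key: order matters: swapping straight(1) and arc(left, 4) lands elsewhere
begin: at (1,0), heading north
t=1 straight(1) ⇒ at (1,1), heading north
t=2 arc(left, 4) ⇒ at (-3,5), heading west
no other 2-command option fits: unique.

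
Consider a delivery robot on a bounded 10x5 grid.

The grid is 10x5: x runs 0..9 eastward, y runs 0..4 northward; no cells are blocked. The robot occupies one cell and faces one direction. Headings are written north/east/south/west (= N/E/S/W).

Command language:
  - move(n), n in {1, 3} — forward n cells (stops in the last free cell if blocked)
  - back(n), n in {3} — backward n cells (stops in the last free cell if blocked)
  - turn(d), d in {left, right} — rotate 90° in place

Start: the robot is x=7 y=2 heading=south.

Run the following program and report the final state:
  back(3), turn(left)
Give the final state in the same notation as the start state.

x=7 y=4 heading=east

initial: x=7 y=2 heading=south
t=1 back(3) ⇒ x=7 y=4 heading=south
t=2 turn(left) ⇒ x=7 y=4 heading=east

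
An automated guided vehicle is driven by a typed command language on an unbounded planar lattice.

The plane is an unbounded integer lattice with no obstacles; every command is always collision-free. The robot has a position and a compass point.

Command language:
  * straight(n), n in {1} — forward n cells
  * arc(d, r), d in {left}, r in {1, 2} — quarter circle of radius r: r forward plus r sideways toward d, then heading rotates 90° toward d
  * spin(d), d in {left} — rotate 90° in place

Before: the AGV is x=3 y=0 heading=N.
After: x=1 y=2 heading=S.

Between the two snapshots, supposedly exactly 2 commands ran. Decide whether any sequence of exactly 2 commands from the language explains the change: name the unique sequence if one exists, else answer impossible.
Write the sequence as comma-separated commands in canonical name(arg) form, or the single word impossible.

arc(left, 2), spin(left)

key: cell and facing (now S) both changed — the 2 commands mix motion and turning
start: x=3 y=0 heading=N
step 1 (arc(left, 2)): x=1 y=2 heading=W
step 2 (spin(left)): x=1 y=2 heading=S
all 16 alternatives checked — unique.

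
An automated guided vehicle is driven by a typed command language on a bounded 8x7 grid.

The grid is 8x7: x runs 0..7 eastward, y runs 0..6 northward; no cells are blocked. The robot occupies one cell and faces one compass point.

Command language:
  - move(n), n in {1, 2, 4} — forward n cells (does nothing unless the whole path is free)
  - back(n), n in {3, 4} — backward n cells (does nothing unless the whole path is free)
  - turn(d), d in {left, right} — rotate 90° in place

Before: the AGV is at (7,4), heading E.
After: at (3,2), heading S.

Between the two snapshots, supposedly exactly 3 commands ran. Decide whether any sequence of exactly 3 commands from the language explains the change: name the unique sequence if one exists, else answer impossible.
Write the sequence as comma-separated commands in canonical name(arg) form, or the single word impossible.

back(4), turn(right), move(2)

key: cell and facing (now S) both changed — the 3 commands mix motion and turning
begin: at (7,4), heading E
step 1 (back(4)): at (3,4), heading E
step 2 (turn(right)): at (3,4), heading S
step 3 (move(2)): at (3,2), heading S
all 343 alternatives checked — unique.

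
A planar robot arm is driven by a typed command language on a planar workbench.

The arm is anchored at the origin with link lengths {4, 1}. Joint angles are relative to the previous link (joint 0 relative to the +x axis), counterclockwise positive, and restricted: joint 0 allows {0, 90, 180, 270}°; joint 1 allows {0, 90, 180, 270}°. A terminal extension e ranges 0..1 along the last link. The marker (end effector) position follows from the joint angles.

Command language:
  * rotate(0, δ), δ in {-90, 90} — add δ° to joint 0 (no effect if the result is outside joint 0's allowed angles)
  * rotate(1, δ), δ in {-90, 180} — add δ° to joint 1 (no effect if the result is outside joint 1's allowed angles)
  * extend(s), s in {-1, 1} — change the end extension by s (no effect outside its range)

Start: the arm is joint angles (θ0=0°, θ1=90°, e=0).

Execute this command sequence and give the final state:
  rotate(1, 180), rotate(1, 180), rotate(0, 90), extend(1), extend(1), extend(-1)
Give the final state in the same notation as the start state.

joint angles (θ0=90°, θ1=90°, e=0)

initial: joint angles (θ0=0°, θ1=90°, e=0)
step 1 (rotate(1, 180)): joint angles (θ0=0°, θ1=270°, e=0)
step 2 (rotate(1, 180)): joint angles (θ0=0°, θ1=90°, e=0)
step 3 (rotate(0, 90)): joint angles (θ0=90°, θ1=90°, e=0)
step 4 (extend(1)): joint angles (θ0=90°, θ1=90°, e=1)
step 5 (extend(1)): joint angles (θ0=90°, θ1=90°, e=1)
step 6 (extend(-1)): joint angles (θ0=90°, θ1=90°, e=0)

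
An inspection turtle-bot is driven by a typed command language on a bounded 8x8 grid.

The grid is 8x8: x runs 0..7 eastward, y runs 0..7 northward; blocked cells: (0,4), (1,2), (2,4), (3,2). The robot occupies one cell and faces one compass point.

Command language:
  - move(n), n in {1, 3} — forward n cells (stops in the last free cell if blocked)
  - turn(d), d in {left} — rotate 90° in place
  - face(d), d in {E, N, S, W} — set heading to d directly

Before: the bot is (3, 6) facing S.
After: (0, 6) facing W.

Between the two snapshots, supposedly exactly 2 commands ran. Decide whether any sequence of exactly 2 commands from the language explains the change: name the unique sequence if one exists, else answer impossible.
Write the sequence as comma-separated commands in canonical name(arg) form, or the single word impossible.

key: position moved to (0,6) AND the heading swung to W — translation plus rotation needed
begin: (3, 6) facing S
t=1 face(W) ⇒ (3, 6) facing W
t=2 move(3) ⇒ (0, 6) facing W
no other 2-command option fits: unique.

face(W), move(3)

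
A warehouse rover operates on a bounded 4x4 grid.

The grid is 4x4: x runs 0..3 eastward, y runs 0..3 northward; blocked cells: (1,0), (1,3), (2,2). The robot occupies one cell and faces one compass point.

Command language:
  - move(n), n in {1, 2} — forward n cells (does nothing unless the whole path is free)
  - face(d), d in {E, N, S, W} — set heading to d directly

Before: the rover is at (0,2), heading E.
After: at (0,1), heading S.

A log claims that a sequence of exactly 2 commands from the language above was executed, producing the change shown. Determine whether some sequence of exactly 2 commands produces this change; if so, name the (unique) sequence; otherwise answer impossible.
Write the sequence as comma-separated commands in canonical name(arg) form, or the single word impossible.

face(S), move(1)

key: position moved to (0,1) AND the heading swung to S — translation plus rotation needed
from: at (0,2), heading E
t=1 face(S) ⇒ at (0,2), heading S
t=2 move(1) ⇒ at (0,1), heading S
uniquely the one of 36 2-step routes that fits.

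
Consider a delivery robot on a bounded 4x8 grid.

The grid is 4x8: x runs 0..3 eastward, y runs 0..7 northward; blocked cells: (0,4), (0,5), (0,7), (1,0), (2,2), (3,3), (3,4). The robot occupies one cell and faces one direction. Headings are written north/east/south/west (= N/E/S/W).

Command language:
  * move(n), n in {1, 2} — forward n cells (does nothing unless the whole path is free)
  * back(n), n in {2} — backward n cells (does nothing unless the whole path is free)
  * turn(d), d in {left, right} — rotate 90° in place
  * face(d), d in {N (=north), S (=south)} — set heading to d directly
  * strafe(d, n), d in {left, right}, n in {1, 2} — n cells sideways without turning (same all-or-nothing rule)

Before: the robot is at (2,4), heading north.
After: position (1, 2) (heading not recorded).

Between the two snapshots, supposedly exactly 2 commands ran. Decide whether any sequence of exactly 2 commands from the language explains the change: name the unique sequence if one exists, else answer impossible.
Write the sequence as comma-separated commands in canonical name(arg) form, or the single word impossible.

key: running back(2) before strafe(left, 1) would end elsewhere — order is forced
start: at (2,4), heading north
[1] after strafe(left, 1): at (1,4), heading north
[2] after back(2): at (1,2), heading north
uniquely the one of 121 2-step routes that fits.

strafe(left, 1), back(2)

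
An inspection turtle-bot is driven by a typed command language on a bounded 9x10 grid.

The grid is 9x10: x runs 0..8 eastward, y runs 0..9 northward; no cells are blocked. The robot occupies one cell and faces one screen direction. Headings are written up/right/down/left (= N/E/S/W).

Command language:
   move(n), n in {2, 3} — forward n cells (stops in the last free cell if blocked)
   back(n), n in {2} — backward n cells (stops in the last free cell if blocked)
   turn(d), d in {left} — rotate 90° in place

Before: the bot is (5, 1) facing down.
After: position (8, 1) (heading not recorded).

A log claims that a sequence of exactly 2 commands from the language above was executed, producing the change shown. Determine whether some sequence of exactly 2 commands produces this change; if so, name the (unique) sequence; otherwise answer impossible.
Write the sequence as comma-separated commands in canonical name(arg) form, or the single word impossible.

turn(left), move(3)

key: order matters: swapping turn(left) and move(3) lands elsewhere
from: (5, 1) facing down
step 1 (turn(left)): (5, 1) facing right
step 2 (move(3)): (8, 1) facing right
no other 2-command option fits: unique.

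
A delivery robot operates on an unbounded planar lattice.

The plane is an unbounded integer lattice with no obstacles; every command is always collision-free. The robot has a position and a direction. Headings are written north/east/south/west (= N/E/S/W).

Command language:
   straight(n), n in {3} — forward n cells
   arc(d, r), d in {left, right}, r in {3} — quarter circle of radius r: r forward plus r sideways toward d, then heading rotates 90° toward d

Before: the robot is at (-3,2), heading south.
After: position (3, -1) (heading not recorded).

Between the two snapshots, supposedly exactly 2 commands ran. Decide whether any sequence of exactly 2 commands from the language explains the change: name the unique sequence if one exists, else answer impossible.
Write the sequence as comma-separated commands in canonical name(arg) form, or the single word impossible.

key: running straight(3) before arc(left, 3) would end elsewhere — order is forced
initial: at (-3,2), heading south
1. arc(left, 3) → at (0,-1), heading east
2. straight(3) → at (3,-1), heading east
no other 2-command option fits: unique.

arc(left, 3), straight(3)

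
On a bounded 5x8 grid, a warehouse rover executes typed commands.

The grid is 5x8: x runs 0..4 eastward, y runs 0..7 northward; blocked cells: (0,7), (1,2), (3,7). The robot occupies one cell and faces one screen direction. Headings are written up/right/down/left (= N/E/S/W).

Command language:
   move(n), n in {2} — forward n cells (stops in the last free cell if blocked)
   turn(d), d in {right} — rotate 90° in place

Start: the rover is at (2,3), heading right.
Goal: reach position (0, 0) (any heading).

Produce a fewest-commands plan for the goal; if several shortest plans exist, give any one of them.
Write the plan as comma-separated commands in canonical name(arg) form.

begin: at (2,3), heading right
[1] after turn(right): at (2,3), heading down
[2] after move(2): at (2,1), heading down
[3] after move(2): at (2,0), heading down
[4] after turn(right): at (2,0), heading left
[5] after move(2): at (0,0), heading left
shorter routes all fall short; 5 is best.

turn(right), move(2), move(2), turn(right), move(2)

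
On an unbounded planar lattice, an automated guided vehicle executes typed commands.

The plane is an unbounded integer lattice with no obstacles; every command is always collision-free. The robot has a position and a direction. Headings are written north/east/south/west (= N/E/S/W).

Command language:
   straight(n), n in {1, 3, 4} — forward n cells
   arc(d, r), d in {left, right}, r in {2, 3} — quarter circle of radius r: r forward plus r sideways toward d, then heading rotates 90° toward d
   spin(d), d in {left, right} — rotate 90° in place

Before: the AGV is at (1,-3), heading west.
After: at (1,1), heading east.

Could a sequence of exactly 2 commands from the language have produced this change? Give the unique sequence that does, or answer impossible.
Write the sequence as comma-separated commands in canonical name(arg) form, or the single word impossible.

key: position moved to (1,1) AND the heading swung to E — translation plus rotation needed
start: at (1,-3), heading west
[1] after arc(right, 2): at (-1,-1), heading north
[2] after arc(right, 2): at (1,1), heading east
all 81 alternatives checked — unique.

arc(right, 2), arc(right, 2)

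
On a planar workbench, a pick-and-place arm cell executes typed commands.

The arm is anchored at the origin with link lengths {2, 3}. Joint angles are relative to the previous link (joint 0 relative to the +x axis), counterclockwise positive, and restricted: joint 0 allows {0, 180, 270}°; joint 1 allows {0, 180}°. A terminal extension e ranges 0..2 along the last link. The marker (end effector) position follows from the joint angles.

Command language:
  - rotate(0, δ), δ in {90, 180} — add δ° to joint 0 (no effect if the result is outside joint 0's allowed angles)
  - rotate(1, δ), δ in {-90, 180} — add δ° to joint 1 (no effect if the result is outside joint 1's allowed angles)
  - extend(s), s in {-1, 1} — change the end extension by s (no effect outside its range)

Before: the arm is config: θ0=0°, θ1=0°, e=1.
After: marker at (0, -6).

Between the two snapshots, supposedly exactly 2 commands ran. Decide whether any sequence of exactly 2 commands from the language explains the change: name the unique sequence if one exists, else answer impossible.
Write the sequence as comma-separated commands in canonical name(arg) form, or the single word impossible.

key: running rotate(0, 90) before rotate(0, 180) would end elsewhere — order is forced
t0: config: θ0=0°, θ1=0°, e=1
t=1 rotate(0, 180) ⇒ config: θ0=180°, θ1=0°, e=1
t=2 rotate(0, 90) ⇒ config: θ0=270°, θ1=0°, e=1
all 36 alternatives checked — unique.

rotate(0, 180), rotate(0, 90)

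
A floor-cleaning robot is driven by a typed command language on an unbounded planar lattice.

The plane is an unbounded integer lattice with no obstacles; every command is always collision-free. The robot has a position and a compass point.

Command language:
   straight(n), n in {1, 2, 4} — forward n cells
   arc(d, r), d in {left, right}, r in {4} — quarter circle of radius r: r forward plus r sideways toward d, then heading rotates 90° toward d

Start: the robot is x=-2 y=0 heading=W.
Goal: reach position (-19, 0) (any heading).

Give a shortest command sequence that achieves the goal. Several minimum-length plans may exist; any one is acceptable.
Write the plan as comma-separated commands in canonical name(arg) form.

arc(left, 4), arc(right, 4), arc(right, 4), arc(left, 4), straight(1)

begin: x=-2 y=0 heading=W
t=1 arc(left, 4) ⇒ x=-6 y=-4 heading=S
t=2 arc(right, 4) ⇒ x=-10 y=-8 heading=W
t=3 arc(right, 4) ⇒ x=-14 y=-4 heading=N
t=4 arc(left, 4) ⇒ x=-18 y=0 heading=W
t=5 straight(1) ⇒ x=-19 y=0 heading=W
nothing shorter than 5 reaches the goal.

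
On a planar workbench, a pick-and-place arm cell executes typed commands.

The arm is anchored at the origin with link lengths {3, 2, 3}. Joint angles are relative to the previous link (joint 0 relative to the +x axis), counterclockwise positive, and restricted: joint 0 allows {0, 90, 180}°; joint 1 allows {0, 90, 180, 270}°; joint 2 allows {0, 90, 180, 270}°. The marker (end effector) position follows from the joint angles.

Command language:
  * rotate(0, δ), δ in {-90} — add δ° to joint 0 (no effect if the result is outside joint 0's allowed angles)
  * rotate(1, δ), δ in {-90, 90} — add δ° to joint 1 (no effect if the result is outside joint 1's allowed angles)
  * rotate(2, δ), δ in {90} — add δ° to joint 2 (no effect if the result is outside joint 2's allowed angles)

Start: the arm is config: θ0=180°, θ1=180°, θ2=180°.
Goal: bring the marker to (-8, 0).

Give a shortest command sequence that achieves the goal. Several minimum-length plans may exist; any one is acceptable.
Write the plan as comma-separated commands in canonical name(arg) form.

t0: config: θ0=180°, θ1=180°, θ2=180°
1. rotate(2, 90) → config: θ0=180°, θ1=180°, θ2=270°
2. rotate(2, 90) → config: θ0=180°, θ1=180°, θ2=0°
3. rotate(1, -90) → config: θ0=180°, θ1=90°, θ2=0°
4. rotate(1, -90) → config: θ0=180°, θ1=0°, θ2=0°
no 3-step plan works, so 4 is optimal.

rotate(2, 90), rotate(2, 90), rotate(1, -90), rotate(1, -90)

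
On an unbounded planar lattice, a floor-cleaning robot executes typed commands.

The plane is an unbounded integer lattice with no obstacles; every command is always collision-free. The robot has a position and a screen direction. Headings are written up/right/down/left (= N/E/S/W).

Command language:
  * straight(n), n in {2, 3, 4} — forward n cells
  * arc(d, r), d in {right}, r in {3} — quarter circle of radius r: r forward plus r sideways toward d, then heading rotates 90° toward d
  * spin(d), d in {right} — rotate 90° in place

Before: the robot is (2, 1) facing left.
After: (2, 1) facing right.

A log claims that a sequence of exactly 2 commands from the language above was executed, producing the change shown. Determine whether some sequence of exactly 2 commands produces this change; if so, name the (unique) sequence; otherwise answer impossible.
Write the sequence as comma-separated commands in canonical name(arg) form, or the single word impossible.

key: parked at (2,1) the whole time — nothing moves the robot
from: (2, 1) facing left
t=1 spin(right) ⇒ (2, 1) facing up
t=2 spin(right) ⇒ (2, 1) facing right
no other 2-command option fits: unique.

spin(right), spin(right)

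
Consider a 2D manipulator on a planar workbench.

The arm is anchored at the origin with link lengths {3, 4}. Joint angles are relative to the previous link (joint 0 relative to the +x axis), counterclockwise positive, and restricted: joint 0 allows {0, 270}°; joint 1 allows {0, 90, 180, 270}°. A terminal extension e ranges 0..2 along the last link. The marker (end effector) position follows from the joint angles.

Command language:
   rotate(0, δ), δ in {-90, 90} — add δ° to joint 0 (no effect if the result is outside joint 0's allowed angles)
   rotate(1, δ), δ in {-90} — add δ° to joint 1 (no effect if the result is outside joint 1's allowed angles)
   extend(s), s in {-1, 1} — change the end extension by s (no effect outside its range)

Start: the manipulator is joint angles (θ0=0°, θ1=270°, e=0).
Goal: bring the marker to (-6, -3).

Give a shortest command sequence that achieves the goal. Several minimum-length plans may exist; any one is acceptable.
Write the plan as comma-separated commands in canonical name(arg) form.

from: joint angles (θ0=0°, θ1=270°, e=0)
step 1 (extend(1)): joint angles (θ0=0°, θ1=270°, e=1)
step 2 (extend(1)): joint angles (θ0=0°, θ1=270°, e=2)
step 3 (rotate(0, -90)): joint angles (θ0=270°, θ1=270°, e=2)
minimal: 3 command(s), checked below 3.

extend(1), extend(1), rotate(0, -90)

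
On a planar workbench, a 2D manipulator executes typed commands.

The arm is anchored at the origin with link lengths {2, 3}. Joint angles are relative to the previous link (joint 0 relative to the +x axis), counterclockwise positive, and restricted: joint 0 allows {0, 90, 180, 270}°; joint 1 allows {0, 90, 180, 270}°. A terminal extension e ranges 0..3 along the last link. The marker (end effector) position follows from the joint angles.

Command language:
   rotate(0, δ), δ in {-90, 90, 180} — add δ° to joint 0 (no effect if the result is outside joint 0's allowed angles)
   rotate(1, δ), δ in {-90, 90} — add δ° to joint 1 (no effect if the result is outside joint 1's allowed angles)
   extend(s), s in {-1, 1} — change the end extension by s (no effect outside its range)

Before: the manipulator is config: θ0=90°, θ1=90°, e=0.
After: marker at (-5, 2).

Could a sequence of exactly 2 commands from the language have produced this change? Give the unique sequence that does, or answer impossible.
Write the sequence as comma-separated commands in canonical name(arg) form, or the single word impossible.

start: config: θ0=90°, θ1=90°, e=0
step 1 (extend(1)): config: θ0=90°, θ1=90°, e=1
step 2 (extend(1)): config: θ0=90°, θ1=90°, e=2
no other 2-command option fits: unique.

extend(1), extend(1)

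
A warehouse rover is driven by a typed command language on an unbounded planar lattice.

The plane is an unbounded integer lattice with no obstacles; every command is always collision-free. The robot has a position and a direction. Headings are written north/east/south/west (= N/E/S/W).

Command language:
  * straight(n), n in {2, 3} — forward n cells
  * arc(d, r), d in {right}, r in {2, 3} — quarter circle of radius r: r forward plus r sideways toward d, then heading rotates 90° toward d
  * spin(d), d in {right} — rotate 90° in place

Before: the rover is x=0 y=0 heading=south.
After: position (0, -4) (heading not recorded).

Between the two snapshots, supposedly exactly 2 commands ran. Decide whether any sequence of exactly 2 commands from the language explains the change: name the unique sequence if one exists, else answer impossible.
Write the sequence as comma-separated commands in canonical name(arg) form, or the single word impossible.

begin: x=0 y=0 heading=south
t=1 straight(2) ⇒ x=0 y=-2 heading=south
t=2 straight(2) ⇒ x=0 y=-4 heading=south
no rival 2-sequence matches.

straight(2), straight(2)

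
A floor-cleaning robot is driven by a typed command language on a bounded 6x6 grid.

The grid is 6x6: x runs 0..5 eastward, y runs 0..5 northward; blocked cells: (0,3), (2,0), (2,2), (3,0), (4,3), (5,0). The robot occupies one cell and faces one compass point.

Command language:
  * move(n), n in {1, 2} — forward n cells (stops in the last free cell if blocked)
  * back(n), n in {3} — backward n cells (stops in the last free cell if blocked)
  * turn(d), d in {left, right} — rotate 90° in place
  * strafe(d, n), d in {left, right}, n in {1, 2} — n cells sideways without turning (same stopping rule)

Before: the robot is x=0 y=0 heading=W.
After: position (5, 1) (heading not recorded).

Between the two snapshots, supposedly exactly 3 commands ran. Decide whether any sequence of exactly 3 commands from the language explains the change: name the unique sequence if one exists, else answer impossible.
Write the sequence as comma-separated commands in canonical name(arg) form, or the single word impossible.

strafe(right, 1), back(3), back(3)

key: running back(3) before strafe(right, 1) would end elsewhere — order is forced
begin: x=0 y=0 heading=W
step 1 (strafe(right, 1)): x=0 y=1 heading=W
step 2 (back(3)): x=3 y=1 heading=W
step 3 (back(3)): x=5 y=1 heading=W
no other 3-command option fits: unique.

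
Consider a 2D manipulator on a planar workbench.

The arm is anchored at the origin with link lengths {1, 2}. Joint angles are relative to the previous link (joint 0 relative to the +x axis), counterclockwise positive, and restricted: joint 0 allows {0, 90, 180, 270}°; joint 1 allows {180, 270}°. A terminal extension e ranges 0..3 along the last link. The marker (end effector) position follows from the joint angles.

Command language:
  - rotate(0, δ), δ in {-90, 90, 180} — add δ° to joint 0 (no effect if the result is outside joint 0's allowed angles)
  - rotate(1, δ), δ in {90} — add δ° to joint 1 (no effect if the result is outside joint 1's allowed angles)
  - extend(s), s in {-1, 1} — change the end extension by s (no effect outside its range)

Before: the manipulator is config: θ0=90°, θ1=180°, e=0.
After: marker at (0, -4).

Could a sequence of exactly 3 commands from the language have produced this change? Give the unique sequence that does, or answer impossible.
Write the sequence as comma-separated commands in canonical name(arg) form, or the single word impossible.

extend(1), extend(1), extend(1)

t0: config: θ0=90°, θ1=180°, e=0
t=1 extend(1) ⇒ config: θ0=90°, θ1=180°, e=1
t=2 extend(1) ⇒ config: θ0=90°, θ1=180°, e=2
t=3 extend(1) ⇒ config: θ0=90°, θ1=180°, e=3
no rival 3-sequence matches.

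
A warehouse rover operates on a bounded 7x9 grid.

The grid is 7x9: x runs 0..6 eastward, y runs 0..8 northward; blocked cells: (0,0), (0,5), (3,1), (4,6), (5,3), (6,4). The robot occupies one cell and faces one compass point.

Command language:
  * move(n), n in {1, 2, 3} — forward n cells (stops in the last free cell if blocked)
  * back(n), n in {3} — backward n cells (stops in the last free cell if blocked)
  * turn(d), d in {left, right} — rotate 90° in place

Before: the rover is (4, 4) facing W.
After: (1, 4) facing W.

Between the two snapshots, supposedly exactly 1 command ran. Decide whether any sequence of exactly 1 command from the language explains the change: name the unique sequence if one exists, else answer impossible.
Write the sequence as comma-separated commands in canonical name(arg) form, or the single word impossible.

key: heading stays W — the single command does not turn
initial: (4, 4) facing W
[1] after move(3): (1, 4) facing W
all 6 alternatives checked — unique.

move(3)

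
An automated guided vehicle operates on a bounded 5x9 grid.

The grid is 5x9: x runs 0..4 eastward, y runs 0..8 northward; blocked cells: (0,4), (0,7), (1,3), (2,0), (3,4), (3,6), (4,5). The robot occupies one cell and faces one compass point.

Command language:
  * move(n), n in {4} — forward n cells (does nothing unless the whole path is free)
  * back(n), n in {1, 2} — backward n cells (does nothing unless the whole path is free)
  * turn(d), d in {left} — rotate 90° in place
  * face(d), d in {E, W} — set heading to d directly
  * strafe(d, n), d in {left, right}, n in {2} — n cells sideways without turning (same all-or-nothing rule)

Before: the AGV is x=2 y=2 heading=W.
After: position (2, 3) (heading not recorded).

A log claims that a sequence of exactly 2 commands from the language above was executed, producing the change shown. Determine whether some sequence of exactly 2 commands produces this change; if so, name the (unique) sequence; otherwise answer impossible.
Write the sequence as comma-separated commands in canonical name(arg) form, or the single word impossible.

key: running back(1) before turn(left) would end elsewhere — order is forced
t0: x=2 y=2 heading=W
1. turn(left) → x=2 y=2 heading=S
2. back(1) → x=2 y=3 heading=S
all 64 alternatives checked — unique.

turn(left), back(1)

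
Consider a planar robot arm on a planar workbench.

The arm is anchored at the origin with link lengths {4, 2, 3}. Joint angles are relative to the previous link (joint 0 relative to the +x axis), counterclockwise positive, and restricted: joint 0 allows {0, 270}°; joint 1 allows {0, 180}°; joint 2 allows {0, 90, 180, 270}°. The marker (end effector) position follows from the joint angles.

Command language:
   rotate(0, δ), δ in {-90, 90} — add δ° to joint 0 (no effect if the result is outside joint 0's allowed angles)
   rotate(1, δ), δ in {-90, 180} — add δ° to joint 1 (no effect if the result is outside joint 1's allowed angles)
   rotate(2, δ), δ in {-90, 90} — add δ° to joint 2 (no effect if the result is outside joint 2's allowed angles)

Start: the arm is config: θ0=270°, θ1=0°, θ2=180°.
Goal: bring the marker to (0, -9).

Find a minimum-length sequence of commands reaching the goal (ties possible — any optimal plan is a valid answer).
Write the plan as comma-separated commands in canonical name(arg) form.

from: config: θ0=270°, θ1=0°, θ2=180°
step 1 (rotate(2, -90)): config: θ0=270°, θ1=0°, θ2=90°
step 2 (rotate(2, -90)): config: θ0=270°, θ1=0°, θ2=0°
shorter routes all fall short; 2 is best.

rotate(2, -90), rotate(2, -90)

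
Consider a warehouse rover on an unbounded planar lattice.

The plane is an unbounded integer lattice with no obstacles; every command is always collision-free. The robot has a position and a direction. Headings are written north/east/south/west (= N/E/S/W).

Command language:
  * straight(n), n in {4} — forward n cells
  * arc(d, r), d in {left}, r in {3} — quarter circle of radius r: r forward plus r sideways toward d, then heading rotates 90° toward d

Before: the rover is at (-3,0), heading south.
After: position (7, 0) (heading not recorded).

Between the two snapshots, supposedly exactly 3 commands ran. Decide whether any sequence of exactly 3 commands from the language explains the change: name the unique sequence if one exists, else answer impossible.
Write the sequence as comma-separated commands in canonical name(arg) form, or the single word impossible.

arc(left, 3), straight(4), arc(left, 3)

t0: at (-3,0), heading south
step 1 (arc(left, 3)): at (0,-3), heading east
step 2 (straight(4)): at (4,-3), heading east
step 3 (arc(left, 3)): at (7,0), heading north
no other 3-command option fits: unique.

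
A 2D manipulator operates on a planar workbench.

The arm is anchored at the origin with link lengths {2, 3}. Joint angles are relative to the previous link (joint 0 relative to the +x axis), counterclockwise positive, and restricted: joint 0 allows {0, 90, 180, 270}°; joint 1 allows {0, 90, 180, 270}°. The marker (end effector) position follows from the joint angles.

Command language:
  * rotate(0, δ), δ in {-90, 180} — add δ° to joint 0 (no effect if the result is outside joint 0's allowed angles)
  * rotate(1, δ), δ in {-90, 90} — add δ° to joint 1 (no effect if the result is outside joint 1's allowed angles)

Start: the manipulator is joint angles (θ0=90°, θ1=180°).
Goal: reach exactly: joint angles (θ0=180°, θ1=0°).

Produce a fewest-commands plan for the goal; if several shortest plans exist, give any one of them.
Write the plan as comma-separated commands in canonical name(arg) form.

t0: joint angles (θ0=90°, θ1=180°)
[1] after rotate(1, 90): joint angles (θ0=90°, θ1=270°)
[2] after rotate(1, 90): joint angles (θ0=90°, θ1=0°)
[3] after rotate(0, -90): joint angles (θ0=0°, θ1=0°)
[4] after rotate(0, 180): joint angles (θ0=180°, θ1=0°)
shorter routes all fall short; 4 is best.

rotate(1, 90), rotate(1, 90), rotate(0, -90), rotate(0, 180)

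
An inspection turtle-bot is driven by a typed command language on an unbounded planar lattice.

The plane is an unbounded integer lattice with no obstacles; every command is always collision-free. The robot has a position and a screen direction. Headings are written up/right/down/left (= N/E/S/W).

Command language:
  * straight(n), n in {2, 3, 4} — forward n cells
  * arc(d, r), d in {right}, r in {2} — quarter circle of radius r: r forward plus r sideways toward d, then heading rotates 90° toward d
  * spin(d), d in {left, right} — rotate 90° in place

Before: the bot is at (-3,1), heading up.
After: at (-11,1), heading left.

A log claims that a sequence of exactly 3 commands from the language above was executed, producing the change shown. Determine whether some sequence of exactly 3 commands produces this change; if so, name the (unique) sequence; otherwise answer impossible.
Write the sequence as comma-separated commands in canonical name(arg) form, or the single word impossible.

key: order matters: swapping spin(left) and straight(4) lands elsewhere
start: at (-3,1), heading up
t=1 spin(left) ⇒ at (-3,1), heading left
t=2 straight(4) ⇒ at (-7,1), heading left
t=3 straight(4) ⇒ at (-11,1), heading left
all 216 alternatives checked — unique.

spin(left), straight(4), straight(4)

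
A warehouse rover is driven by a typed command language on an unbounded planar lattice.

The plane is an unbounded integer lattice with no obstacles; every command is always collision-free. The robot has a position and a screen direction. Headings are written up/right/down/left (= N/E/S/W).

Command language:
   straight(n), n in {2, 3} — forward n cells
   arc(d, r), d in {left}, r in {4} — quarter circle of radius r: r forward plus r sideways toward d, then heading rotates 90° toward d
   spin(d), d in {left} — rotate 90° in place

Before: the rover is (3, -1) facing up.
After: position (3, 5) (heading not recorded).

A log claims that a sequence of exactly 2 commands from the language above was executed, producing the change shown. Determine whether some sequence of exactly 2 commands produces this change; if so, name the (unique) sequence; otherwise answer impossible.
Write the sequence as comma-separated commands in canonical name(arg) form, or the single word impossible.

t0: (3, -1) facing up
[1] after straight(3): (3, 2) facing up
[2] after straight(3): (3, 5) facing up
no rival 2-sequence matches.

straight(3), straight(3)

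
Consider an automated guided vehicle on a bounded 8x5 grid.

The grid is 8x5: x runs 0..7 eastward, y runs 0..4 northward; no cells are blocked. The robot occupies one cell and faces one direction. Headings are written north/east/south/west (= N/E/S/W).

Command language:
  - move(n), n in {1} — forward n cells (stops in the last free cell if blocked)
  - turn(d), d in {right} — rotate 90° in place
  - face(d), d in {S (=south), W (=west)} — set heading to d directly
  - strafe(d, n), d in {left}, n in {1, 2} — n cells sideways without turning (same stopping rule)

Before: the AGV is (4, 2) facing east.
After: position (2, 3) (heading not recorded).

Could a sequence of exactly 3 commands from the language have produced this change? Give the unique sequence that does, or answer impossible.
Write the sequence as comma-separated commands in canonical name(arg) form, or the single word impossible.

impossible

all 216 sequences checked — none match.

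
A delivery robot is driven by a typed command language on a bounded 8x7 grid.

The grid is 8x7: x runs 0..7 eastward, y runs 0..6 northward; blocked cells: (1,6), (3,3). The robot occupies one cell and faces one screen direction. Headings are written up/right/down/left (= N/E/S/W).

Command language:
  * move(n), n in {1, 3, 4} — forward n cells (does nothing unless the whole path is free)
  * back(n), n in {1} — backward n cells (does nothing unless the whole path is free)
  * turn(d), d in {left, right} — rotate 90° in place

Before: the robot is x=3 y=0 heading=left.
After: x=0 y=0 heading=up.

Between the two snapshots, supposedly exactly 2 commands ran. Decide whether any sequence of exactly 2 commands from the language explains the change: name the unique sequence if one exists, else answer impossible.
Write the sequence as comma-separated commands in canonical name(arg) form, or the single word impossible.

key: running turn(right) before move(3) would end elsewhere — order is forced
initial: x=3 y=0 heading=left
t=1 move(3) ⇒ x=0 y=0 heading=left
t=2 turn(right) ⇒ x=0 y=0 heading=up
no rival 2-sequence matches.

move(3), turn(right)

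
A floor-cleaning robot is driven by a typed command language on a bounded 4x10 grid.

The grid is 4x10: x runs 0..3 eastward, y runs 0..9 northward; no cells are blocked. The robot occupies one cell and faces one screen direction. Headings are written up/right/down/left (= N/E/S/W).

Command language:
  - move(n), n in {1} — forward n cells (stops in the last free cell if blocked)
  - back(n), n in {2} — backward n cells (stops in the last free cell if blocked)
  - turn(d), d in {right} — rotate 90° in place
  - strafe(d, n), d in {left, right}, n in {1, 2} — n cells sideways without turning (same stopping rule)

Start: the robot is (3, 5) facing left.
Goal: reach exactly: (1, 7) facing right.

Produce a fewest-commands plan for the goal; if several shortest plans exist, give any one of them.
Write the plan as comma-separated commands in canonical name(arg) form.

strafe(right, 2), turn(right), turn(right), back(2)

start: (3, 5) facing left
step 1 (strafe(right, 2)): (3, 7) facing left
step 2 (turn(right)): (3, 7) facing up
step 3 (turn(right)): (3, 7) facing right
step 4 (back(2)): (1, 7) facing right
shorter routes all fall short; 4 is best.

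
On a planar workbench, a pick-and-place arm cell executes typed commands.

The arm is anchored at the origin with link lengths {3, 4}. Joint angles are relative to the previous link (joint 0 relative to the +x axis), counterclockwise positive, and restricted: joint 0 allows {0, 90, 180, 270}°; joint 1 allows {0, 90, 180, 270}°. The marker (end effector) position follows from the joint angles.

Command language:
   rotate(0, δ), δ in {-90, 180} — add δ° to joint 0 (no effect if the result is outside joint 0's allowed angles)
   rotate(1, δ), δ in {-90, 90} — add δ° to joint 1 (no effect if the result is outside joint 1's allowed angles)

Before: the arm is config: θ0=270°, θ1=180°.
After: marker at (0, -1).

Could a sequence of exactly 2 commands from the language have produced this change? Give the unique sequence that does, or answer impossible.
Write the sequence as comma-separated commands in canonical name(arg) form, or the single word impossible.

begin: config: θ0=270°, θ1=180°
t=1 rotate(0, -90) ⇒ config: θ0=180°, θ1=180°
t=2 rotate(0, -90) ⇒ config: θ0=90°, θ1=180°
no other 2-command option fits: unique.

rotate(0, -90), rotate(0, -90)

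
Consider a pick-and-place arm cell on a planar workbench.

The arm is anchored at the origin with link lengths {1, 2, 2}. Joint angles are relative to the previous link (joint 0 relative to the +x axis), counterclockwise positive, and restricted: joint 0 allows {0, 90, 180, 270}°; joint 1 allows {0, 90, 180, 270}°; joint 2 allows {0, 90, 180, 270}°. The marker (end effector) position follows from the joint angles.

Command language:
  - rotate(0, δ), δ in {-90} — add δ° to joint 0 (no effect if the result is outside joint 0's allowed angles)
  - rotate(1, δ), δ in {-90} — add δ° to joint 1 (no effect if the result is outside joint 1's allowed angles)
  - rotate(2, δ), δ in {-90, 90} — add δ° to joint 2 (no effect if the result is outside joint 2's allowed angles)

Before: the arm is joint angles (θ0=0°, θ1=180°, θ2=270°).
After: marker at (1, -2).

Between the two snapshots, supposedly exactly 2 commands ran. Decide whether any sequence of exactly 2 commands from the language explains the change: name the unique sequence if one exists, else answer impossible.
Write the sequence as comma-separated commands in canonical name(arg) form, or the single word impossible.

start: joint angles (θ0=0°, θ1=180°, θ2=270°)
[1] after rotate(0, -90): joint angles (θ0=270°, θ1=180°, θ2=270°)
[2] after rotate(0, -90): joint angles (θ0=180°, θ1=180°, θ2=270°)
all 16 alternatives checked — unique.

rotate(0, -90), rotate(0, -90)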